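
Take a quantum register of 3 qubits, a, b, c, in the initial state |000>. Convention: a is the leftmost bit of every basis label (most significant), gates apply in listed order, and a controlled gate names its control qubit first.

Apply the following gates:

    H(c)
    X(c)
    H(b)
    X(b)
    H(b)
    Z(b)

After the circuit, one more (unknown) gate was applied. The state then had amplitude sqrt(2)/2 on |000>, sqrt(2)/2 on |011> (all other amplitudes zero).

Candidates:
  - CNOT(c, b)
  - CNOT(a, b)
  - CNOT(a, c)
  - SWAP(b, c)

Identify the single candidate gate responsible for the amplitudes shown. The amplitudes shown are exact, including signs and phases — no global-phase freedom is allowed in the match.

The unique candidate consistent with the amplitudes is CNOT(c, b).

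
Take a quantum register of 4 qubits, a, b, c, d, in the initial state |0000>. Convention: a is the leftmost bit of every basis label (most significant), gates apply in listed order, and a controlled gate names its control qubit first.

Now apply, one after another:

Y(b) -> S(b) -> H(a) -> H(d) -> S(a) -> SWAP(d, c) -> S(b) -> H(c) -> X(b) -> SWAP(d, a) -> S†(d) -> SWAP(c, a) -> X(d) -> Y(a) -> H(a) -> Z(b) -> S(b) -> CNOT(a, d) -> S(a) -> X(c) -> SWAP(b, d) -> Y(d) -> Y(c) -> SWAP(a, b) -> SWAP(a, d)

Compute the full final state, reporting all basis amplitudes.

After the circuit, the state carries amplitude 1/2 on |1000>, 1/2 on |1001>, -I/2 on |1100>, -I/2 on |1101>, and 0 on every other basis state.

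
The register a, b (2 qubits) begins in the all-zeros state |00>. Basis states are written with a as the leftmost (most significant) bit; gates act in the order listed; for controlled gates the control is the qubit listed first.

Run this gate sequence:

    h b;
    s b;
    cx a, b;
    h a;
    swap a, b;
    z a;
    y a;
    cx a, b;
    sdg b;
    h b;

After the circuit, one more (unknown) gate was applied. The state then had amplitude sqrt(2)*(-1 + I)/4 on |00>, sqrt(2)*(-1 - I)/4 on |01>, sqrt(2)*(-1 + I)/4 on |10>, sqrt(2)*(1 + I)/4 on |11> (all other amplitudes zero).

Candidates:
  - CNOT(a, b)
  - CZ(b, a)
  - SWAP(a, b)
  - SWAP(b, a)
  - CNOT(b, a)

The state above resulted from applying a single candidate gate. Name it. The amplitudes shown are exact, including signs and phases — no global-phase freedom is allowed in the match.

The applied gate was CNOT(a, b).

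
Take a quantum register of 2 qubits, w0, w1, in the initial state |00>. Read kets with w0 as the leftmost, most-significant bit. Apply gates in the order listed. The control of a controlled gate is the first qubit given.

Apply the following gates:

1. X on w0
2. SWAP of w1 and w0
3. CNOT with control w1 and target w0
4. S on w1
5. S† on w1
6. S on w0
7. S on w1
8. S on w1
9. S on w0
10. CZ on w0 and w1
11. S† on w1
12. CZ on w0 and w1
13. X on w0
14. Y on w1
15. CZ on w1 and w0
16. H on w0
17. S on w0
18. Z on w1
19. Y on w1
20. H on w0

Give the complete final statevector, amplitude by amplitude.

After the circuit, the state carries amplitude 0 on |00>, 1/2 - I/2 on |01>, 0 on |10>, -1/2 - I/2 on |11>.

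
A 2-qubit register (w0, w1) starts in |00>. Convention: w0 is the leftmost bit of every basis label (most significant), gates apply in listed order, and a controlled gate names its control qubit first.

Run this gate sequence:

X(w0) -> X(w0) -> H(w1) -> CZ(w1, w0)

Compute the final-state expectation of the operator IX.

The observable IX averages to 1. Key observation: steps 1-2 multiply out to the identity, so the circuit reduces to the remaining gates.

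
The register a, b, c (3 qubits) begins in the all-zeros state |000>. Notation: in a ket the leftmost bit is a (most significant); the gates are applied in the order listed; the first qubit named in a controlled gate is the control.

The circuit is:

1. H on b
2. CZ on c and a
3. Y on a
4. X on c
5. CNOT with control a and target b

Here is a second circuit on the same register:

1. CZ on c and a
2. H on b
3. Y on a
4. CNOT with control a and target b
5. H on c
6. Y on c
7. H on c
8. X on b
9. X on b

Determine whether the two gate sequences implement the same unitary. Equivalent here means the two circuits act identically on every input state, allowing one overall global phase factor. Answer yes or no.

No: there is an input state on which the two circuits produce genuinely different outputs (not merely differing by a phase).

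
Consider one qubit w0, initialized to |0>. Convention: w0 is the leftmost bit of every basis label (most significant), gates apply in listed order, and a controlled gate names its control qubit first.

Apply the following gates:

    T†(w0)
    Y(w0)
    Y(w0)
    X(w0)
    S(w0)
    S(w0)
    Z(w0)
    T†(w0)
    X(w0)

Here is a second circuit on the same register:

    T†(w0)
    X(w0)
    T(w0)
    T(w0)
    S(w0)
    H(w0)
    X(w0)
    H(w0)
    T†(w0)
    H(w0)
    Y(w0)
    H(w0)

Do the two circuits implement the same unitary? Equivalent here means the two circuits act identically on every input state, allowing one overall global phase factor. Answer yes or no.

No: there is an input state on which the two circuits produce genuinely different outputs (not merely differing by a phase).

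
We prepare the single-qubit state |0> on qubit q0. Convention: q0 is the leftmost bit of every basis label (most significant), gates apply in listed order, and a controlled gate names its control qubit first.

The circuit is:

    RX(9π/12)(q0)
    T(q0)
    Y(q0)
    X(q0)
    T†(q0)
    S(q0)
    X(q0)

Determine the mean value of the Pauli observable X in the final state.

The expectation value of X is -sqrt(2)/2.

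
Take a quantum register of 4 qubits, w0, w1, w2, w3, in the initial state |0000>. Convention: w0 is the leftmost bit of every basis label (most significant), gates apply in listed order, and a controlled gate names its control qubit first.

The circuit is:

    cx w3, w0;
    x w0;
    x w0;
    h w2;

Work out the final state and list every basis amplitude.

After the circuit, the state carries amplitude sqrt(2)/2 on |0000>, sqrt(2)/2 on |0010>, and 0 on every other basis state. Key observation: steps 2-3 multiply out to the identity, so the circuit reduces to the remaining gates.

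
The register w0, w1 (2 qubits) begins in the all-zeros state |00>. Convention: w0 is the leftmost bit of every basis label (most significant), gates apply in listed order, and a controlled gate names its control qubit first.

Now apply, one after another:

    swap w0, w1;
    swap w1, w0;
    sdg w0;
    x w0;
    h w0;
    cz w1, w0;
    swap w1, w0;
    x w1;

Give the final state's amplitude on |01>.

|01> carries amplitude sqrt(2)/2 in the final state.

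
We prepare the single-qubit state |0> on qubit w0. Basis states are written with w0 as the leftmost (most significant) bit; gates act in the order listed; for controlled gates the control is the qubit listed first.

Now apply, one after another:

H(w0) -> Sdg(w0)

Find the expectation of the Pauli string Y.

In the final state, Y has expectation -1.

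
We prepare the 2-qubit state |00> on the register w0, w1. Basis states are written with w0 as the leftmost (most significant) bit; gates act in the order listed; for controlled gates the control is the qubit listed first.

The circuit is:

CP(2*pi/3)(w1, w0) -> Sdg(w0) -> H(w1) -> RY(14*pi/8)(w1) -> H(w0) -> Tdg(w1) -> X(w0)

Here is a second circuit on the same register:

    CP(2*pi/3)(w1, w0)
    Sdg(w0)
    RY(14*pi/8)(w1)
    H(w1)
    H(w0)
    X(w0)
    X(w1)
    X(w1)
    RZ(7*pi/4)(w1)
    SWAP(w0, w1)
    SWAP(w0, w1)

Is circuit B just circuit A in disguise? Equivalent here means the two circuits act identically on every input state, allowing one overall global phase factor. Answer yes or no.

No — the two circuits implement different unitaries, even allowing a global phase.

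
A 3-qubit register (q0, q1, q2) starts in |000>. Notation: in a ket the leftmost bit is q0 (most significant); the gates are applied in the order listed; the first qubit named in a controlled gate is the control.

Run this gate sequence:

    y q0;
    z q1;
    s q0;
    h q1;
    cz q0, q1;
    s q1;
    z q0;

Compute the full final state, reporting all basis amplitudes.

After the circuit, the state carries amplitude sqrt(2)/2 on |100>, -sqrt(2)*I/2 on |110>, and 0 on every other basis state.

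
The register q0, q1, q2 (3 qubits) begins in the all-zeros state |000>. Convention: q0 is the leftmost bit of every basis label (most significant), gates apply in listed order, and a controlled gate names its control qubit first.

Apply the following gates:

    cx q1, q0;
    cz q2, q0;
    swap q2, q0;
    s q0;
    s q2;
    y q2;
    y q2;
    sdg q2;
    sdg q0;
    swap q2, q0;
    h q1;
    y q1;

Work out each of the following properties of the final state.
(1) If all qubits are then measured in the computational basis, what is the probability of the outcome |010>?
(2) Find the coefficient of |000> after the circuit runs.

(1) Outcome |010> occurs with probability 1/2.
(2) The amplitude on |000> is -sqrt(2)*I/2.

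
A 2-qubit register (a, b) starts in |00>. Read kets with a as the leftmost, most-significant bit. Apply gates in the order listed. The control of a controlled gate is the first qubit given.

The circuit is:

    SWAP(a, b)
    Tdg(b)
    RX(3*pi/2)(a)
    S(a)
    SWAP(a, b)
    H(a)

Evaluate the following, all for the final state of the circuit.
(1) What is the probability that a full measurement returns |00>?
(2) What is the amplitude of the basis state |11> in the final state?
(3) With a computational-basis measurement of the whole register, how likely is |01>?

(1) A full measurement returns |00> with probability 1/4.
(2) The amplitude on |11> is 1/2.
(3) A full measurement returns |01> with probability 1/4.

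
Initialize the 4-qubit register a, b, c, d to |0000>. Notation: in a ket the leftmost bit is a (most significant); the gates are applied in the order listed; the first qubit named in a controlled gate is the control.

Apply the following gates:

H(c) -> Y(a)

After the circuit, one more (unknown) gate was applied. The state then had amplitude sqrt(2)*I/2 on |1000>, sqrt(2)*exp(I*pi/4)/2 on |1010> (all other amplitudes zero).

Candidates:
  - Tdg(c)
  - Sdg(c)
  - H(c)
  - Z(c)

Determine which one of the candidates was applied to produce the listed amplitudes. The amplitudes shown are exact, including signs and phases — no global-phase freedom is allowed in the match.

The unique candidate consistent with the amplitudes is Tdg(c).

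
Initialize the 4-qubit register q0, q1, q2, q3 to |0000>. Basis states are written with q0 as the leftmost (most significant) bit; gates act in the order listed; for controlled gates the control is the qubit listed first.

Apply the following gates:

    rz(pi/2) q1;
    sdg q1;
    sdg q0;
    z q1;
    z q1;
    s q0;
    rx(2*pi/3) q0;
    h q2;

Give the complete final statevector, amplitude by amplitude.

The final amplitudes are -sqrt(2)*exp(3*I*pi/4)/4 on |0000>, -sqrt(2)*exp(3*I*pi/4)/4 on |0010>, -sqrt(6)*exp(I*pi/4)/4 on |1000>, -sqrt(6)*exp(I*pi/4)/4 on |1010>, and 0 on every other basis state. Key observation: steps 3-6 multiply out to the identity, so the circuit reduces to the remaining gates.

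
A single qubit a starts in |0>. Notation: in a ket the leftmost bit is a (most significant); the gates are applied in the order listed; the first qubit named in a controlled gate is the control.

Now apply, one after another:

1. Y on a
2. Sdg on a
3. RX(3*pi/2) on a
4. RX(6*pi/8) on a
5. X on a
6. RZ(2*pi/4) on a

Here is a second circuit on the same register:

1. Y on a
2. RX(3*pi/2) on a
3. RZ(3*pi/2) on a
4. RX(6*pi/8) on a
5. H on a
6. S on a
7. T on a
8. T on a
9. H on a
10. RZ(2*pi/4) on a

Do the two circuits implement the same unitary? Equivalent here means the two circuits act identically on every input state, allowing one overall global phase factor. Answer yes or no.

No: there is an input state on which the two circuits produce genuinely different outputs (not merely differing by a phase).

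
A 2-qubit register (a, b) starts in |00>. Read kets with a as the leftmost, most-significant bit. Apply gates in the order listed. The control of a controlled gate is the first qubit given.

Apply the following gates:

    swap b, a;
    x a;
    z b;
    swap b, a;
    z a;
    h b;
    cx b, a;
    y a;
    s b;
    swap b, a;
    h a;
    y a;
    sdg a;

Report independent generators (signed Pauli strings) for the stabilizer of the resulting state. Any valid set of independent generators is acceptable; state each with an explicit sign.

The stabilizer group can be generated by -YZ, +ZY, among other valid generating sets.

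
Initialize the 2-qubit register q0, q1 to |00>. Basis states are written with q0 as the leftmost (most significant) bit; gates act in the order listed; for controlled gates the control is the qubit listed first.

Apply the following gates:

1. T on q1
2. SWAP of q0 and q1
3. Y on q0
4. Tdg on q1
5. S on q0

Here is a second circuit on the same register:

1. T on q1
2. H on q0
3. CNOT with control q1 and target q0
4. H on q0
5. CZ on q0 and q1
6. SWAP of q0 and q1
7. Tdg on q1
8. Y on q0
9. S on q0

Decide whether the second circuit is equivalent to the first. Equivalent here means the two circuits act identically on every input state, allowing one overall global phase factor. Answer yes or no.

Yes, they are equivalent — the unitaries differ by at most a global phase.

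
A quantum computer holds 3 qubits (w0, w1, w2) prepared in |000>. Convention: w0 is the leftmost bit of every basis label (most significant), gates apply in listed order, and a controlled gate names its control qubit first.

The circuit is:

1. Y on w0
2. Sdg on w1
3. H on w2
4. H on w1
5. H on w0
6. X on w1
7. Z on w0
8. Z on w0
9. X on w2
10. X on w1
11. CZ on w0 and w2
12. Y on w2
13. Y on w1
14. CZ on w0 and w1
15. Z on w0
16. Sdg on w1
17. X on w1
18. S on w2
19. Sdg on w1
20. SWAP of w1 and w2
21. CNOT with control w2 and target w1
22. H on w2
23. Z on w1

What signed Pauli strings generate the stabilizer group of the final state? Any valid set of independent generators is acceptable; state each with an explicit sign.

One valid set of independent stabilizer generators is +XZI, +ZXZ, -IZY (any independent generating set of the same group is equally correct).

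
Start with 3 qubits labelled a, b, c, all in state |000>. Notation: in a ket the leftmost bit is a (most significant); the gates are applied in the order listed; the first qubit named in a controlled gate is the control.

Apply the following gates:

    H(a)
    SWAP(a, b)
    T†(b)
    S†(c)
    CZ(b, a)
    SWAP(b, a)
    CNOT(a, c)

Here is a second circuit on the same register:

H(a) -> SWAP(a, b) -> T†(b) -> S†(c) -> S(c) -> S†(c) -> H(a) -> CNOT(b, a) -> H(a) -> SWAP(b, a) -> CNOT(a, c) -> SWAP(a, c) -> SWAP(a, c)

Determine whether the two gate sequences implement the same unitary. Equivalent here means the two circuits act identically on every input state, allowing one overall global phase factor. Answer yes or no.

Yes — the two circuits implement the same unitary up to a global phase.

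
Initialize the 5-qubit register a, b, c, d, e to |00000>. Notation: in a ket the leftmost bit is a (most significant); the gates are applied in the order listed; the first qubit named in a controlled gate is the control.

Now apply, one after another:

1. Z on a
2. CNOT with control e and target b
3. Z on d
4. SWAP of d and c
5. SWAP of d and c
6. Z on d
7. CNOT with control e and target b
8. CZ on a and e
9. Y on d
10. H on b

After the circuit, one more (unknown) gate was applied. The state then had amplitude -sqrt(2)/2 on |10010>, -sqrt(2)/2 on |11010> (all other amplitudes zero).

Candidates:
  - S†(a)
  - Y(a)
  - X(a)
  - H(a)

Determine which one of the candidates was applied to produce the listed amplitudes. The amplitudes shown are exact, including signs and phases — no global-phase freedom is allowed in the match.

The unique candidate consistent with the amplitudes is Y(a). Key observation: the block from step 2 through step 7 cancels to the identity and can be dropped.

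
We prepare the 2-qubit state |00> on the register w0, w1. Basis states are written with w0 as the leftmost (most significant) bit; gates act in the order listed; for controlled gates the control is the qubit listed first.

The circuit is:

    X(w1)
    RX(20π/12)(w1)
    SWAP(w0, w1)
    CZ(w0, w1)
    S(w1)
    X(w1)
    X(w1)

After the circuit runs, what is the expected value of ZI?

The observable ZI averages to -1/2. Key observation: steps 6-7 multiply out to the identity, so the circuit reduces to the remaining gates.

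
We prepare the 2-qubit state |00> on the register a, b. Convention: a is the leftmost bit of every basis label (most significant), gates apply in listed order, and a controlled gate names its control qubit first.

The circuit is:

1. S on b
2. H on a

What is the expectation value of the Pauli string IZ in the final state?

The observable IZ averages to 1.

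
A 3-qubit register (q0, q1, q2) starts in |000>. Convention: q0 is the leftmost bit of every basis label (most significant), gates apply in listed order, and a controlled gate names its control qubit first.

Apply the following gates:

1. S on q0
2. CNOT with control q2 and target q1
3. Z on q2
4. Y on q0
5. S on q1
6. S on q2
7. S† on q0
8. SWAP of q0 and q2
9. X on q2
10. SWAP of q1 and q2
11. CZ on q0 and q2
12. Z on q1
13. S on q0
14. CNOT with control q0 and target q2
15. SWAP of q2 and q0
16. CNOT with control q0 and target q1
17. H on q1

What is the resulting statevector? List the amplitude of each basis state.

The resulting statevector has amplitude sqrt(2)/2 on |000>, sqrt(2)/2 on |010>, and 0 on every other basis state.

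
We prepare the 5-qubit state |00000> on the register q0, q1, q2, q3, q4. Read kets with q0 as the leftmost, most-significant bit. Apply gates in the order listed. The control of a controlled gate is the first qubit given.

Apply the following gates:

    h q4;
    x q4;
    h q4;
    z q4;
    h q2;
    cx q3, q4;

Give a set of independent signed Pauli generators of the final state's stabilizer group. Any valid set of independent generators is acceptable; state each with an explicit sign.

The final state is stabilized by the group generated by +IIXII, +ZIIII, +IZIII, +IIIZI, +IIIIZ; other independent generating sets are equally valid. Key observation: steps 1-4 multiply out to the identity, so the circuit reduces to the remaining gates.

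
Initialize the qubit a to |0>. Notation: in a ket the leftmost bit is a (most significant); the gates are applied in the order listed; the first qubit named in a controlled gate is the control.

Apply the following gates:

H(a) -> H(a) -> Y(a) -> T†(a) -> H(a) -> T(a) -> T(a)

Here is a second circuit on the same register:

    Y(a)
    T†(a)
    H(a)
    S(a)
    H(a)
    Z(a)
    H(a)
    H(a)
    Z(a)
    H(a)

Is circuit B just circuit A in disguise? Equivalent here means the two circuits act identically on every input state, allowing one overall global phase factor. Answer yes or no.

Yes, they are equivalent — the unitaries differ by at most a global phase.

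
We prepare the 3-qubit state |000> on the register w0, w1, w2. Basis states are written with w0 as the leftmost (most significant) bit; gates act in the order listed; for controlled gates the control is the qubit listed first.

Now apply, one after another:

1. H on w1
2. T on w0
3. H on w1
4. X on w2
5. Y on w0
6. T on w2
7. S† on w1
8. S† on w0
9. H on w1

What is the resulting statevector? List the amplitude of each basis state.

The final amplitudes are sqrt(2)*exp(I*pi/4)/2 on |101>, sqrt(2)*exp(I*pi/4)/2 on |111>, and 0 on every other basis state.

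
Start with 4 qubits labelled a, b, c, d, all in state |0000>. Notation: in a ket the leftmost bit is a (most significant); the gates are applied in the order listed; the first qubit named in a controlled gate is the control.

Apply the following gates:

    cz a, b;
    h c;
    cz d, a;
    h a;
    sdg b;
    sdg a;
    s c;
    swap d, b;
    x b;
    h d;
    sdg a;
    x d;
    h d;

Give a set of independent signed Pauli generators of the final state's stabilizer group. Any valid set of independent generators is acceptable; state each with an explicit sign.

The stabilizer group can be generated by -XIII, +IIYI, -IZII, +IIIZ, among other valid generating sets.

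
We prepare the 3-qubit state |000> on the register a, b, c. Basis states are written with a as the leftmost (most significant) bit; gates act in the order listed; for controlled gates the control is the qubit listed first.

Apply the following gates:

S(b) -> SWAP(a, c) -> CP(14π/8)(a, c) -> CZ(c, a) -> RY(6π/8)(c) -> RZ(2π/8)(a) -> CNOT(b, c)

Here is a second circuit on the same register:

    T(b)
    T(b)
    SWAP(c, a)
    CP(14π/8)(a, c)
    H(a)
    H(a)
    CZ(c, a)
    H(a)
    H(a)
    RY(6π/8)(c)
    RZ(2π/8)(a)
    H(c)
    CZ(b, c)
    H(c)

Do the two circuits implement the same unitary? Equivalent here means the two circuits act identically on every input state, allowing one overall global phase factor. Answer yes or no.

Yes: on every input state the two circuits agree up to one overall phase factor.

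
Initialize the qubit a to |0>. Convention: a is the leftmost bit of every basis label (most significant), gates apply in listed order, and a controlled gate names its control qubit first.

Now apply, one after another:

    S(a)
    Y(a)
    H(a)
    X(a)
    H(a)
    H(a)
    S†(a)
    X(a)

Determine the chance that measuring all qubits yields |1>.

Outcome |1> occurs with probability 1/2.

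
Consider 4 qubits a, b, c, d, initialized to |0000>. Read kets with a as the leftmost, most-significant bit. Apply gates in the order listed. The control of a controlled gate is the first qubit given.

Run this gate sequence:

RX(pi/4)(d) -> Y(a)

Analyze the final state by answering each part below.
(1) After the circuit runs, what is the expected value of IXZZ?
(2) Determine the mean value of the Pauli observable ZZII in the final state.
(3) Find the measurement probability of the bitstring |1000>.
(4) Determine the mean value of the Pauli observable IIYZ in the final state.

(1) In the final state, IXZZ has expectation 0.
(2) In the final state, ZZII has expectation -1.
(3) The probability of measuring |1000> is sqrt(2)/4 + 1/2.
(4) The observable IIYZ averages to 0.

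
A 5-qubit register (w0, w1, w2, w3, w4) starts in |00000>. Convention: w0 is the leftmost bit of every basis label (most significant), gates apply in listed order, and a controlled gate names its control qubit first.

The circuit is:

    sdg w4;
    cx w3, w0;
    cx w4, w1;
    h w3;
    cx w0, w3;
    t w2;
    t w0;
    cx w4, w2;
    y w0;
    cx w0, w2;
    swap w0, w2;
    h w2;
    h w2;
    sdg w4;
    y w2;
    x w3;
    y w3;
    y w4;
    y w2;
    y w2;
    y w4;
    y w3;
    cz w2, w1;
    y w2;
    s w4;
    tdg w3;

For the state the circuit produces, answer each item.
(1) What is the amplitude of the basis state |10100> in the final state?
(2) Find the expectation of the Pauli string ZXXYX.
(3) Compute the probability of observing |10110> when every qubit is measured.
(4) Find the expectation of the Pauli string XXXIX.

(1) |10100> carries amplitude sqrt(2)*I/2 in the final state. Key observation: the block from step 17 through step 22 cancels to the identity and can be dropped.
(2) The observable ZXXYX averages to 0.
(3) The probability of measuring |10110> is 1/2.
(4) The expectation value of XXXIX is 0.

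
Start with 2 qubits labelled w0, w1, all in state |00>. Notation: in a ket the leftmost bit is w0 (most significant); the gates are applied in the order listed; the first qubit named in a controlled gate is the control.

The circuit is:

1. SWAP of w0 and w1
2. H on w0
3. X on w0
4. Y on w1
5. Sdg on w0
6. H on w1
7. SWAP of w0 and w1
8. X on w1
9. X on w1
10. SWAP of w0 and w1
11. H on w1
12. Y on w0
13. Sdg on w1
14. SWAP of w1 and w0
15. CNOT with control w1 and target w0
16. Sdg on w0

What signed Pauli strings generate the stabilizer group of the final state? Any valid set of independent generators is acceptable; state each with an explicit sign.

The final state is stabilized by the group generated by +XX, -ZZ; other independent generating sets are equally valid. Key observation: gates 6-11 undo each other exactly, leaving only the rest of the circuit to track.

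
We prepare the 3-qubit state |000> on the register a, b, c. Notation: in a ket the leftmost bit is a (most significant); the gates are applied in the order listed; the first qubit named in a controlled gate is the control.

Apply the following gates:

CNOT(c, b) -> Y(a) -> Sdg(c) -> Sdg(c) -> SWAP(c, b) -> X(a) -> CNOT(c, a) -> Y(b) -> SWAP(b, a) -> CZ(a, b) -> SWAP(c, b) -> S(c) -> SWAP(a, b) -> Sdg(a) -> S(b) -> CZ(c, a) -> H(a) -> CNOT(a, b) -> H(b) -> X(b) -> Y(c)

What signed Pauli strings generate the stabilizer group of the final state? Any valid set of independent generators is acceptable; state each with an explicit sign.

The final state is stabilized by the group generated by -XZI, -ZXI, -IIZ; other independent generating sets are equally valid.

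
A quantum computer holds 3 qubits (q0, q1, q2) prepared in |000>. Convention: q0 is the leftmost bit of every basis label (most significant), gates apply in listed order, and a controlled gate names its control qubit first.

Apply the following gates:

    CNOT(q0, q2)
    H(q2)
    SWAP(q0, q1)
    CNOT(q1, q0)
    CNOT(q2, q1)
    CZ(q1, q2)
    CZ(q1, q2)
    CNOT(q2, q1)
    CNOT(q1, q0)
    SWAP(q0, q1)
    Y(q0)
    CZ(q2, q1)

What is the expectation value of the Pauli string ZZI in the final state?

The observable ZZI averages to -1. Key observation: the block from step 3 through step 10 cancels to the identity and can be dropped.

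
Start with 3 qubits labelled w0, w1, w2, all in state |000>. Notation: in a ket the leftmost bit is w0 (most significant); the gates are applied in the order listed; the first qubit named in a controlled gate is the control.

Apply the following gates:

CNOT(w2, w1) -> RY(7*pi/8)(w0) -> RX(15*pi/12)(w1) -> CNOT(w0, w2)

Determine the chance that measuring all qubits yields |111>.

Outcome |111> occurs with probability (sqrt(2) + 2)*(sqrt(sqrt(2) + 2) + 2)/16.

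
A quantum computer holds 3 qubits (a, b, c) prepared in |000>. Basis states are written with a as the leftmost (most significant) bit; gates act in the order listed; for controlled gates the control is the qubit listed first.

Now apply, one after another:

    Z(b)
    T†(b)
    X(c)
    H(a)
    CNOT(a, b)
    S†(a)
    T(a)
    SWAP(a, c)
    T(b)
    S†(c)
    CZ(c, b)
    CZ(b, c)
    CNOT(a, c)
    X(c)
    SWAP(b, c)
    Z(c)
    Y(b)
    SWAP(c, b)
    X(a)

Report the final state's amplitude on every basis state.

The final amplitudes are sqrt(2)*I/2 on |001>, sqrt(2)/2 on |010>, and 0 on every other basis state.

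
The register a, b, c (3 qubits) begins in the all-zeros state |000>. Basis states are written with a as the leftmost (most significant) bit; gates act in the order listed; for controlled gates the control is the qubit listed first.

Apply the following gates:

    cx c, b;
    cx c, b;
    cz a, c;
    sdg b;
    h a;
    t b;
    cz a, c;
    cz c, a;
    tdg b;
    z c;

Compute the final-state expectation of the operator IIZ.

The expectation value of IIZ is 1. Key observation: steps 1-2 multiply out to the identity, so the circuit reduces to the remaining gates.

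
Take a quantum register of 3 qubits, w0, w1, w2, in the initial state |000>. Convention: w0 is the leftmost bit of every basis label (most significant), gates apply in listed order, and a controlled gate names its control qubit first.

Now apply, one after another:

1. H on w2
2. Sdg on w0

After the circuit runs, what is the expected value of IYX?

The observable IYX averages to 0.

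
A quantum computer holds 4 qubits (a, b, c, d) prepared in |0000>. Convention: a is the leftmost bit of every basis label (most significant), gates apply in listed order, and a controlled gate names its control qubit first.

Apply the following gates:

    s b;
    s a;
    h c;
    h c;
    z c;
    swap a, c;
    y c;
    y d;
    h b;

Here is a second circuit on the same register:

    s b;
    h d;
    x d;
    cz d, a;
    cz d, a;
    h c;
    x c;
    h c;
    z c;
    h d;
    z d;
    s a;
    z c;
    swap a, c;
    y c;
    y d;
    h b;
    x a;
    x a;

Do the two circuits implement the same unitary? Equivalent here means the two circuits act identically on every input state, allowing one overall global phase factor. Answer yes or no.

Yes — the two circuits implement the same unitary up to a global phase.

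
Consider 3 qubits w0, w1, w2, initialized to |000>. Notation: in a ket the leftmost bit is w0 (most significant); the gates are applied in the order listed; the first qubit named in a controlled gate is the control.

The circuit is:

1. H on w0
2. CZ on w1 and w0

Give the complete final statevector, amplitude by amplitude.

The final amplitudes are sqrt(2)/2 on |000>, sqrt(2)/2 on |100>, and 0 on every other basis state.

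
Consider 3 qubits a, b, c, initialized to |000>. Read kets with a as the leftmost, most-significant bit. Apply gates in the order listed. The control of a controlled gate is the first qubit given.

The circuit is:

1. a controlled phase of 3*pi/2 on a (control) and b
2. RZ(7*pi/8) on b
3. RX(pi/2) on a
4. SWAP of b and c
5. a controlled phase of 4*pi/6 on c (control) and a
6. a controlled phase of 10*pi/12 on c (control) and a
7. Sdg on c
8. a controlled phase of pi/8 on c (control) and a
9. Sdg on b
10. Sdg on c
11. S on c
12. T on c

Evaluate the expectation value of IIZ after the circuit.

The observable IIZ averages to 1.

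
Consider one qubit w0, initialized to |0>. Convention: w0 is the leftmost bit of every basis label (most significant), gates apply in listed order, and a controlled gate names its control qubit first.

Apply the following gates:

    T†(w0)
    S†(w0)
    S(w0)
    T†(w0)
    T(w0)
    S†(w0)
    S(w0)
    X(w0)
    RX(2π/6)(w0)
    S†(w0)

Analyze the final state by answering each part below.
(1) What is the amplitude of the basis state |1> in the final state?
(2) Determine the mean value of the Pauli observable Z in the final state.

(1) The amplitude on |1> is -sqrt(3)*I/2. Key observation: the block from step 2 through step 7 cancels to the identity and can be dropped.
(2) The observable Z averages to -1/2.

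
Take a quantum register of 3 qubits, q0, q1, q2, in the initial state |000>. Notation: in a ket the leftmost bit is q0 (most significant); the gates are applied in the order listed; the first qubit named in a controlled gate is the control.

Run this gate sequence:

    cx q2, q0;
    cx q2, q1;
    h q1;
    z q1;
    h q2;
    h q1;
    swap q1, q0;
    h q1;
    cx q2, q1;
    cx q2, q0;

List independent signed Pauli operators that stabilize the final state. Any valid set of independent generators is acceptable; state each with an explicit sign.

The final state is stabilized by the group generated by +XIX, +IXI, -ZIZ; other independent generating sets are equally valid.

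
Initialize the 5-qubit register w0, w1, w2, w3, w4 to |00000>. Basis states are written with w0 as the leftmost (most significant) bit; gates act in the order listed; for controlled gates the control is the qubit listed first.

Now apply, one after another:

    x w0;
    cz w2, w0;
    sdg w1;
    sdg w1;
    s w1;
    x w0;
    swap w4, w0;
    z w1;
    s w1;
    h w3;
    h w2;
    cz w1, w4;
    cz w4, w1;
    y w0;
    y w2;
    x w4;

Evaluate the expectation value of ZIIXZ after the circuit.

The expectation value of ZIIXZ is 1.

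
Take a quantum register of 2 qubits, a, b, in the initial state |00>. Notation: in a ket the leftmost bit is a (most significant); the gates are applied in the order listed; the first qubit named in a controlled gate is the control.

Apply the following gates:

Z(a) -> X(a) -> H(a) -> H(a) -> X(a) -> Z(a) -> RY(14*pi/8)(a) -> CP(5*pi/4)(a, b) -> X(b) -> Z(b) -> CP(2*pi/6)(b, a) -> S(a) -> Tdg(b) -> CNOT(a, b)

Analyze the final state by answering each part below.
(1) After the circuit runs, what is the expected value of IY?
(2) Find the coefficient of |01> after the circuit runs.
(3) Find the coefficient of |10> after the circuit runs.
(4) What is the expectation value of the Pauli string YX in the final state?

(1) The expectation value of IY is 0.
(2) The final state's coefficient on |01> equals -sqrt(sqrt(2) + 2)*exp(3*I*pi/4)/2.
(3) The amplitude on |10> is -sqrt(2 - sqrt(2))*exp(7*I*pi/12)/2.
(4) The expectation value of YX is -sqrt(2)/4.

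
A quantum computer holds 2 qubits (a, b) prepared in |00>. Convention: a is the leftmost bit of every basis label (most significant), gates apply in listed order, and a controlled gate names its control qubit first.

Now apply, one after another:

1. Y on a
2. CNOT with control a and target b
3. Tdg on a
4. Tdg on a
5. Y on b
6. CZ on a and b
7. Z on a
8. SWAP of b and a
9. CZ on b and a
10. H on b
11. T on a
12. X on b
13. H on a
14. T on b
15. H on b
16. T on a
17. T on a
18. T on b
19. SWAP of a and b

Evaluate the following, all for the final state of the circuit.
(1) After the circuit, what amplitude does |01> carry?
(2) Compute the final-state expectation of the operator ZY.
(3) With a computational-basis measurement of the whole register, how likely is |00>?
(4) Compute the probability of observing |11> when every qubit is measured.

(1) |01> carries amplitude sqrt(2)*(1 - exp(I*pi/4))/4 in the final state.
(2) The observable ZY averages to -sqrt(2)/2.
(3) A full measurement returns |00> with probability 1/4 - sqrt(2)/8.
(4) A full measurement returns |11> with probability sqrt(2)/8 + 1/4.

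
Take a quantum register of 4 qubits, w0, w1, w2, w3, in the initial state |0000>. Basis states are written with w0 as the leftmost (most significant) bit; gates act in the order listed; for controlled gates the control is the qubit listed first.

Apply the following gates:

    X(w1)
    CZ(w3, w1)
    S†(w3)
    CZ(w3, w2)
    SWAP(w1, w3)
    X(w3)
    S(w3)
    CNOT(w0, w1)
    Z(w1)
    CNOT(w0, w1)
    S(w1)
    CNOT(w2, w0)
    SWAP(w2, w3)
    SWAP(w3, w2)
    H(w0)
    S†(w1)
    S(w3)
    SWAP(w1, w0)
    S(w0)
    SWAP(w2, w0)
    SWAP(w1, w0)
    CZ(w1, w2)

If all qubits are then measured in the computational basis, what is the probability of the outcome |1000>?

A full measurement returns |1000> with probability 1/2.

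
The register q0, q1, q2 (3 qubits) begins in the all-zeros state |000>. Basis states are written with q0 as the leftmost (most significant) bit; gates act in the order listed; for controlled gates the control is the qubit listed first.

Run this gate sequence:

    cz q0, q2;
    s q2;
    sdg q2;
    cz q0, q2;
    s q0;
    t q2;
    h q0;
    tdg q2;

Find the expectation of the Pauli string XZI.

In the final state, XZI has expectation 1. Key observation: the block from step 1 through step 4 cancels to the identity and can be dropped.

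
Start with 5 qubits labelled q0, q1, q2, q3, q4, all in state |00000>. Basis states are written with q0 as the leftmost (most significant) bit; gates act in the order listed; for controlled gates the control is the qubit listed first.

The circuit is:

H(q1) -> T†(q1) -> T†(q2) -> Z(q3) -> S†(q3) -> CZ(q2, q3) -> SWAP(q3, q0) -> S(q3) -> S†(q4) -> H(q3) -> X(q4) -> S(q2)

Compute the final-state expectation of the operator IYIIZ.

The expectation value of IYIIZ is sqrt(2)/2.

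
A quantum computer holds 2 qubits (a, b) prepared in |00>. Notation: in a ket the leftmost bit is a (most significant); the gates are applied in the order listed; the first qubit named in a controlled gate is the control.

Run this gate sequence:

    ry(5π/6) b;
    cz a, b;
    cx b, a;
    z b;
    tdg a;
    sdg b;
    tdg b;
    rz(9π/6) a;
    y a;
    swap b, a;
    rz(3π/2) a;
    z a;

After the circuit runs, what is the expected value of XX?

The observable XX averages to -1/2.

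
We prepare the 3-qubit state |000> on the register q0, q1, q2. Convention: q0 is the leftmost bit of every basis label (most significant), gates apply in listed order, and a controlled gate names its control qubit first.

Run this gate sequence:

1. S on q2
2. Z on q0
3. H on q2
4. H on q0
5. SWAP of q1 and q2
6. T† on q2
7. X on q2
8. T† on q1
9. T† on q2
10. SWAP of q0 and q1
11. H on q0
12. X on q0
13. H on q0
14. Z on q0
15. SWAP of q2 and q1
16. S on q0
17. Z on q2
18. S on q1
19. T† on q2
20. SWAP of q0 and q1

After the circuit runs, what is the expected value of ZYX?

The expectation value of ZYX is 1/2. Key observation: gates 11-14 undo each other exactly, leaving only the rest of the circuit to track.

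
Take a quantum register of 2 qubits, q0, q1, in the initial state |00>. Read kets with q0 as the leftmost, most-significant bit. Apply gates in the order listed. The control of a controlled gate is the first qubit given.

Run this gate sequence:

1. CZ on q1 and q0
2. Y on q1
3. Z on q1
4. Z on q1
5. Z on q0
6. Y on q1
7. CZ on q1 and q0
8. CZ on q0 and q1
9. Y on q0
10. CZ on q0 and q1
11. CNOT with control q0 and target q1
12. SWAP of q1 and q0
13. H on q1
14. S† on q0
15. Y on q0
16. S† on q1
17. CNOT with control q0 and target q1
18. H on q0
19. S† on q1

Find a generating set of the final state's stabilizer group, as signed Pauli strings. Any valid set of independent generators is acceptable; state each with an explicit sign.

The stabilizer group can be generated by +XI, +IX, among other valid generating sets.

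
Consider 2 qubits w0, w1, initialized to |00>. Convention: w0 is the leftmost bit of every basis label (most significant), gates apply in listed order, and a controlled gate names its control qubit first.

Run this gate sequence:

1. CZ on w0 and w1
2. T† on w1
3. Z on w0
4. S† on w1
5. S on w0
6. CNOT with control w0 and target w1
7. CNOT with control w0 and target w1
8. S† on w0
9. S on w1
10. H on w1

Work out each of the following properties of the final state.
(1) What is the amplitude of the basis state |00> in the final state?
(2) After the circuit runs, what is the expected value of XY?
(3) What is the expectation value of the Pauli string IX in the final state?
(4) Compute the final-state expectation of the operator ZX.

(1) |00> carries amplitude sqrt(2)/2 in the final state.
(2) The observable XY averages to 0.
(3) The observable IX averages to 1.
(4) The expectation value of ZX is 1.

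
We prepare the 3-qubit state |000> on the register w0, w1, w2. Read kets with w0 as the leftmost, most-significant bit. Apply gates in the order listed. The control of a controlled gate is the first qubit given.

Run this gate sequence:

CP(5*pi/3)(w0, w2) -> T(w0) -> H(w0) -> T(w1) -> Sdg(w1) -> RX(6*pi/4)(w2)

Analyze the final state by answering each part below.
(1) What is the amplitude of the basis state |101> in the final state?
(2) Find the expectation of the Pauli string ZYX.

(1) |101> carries amplitude -I/2 in the final state.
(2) The observable ZYX averages to 0.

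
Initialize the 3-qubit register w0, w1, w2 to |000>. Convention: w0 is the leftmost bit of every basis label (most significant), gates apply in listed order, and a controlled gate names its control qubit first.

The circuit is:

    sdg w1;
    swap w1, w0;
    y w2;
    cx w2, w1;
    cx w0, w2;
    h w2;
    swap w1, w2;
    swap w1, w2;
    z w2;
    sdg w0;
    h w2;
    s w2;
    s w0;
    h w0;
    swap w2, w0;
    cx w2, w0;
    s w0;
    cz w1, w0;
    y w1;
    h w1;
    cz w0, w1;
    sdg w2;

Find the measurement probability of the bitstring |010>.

Outcome |010> occurs with probability 1/4. Key observation: the block from step 7 through step 8 cancels to the identity and can be dropped.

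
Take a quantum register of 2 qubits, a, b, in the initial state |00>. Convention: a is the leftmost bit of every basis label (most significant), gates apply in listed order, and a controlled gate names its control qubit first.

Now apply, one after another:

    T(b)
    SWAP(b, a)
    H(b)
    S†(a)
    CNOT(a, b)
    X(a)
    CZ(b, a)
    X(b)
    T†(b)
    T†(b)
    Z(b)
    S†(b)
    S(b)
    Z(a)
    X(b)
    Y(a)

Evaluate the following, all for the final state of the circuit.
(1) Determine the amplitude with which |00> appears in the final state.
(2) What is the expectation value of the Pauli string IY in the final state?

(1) |00> carries amplitude -sqrt(2)/2 in the final state.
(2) In the final state, IY has expectation 1.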